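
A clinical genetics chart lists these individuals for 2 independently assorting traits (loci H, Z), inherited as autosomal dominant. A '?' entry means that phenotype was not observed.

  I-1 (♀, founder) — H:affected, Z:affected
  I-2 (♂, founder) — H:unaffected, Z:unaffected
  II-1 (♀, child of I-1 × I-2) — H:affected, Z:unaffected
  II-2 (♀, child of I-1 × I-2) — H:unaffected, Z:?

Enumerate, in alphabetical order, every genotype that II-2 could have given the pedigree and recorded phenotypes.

H/I-1 aff ·: Hh
H/I-2 un ·: hh
H/II-1 aff I-1×I-2: Hh
H/II-2 un I-1×I-2: hh
⇒ H over [I-1,I-2,II-1,II-2]: 1 consistent
Z/I-1 aff ·: Zz
Z/I-2 un ·: zz
Z/II-1 un I-1×I-2: zz
Z/II-2 ? I-1×I-2: zz|Zz
⇒ Z over [I-1,I-2,II-1,II-2]: 2 consistent

II-2 ∈ {hh Zz, hh zz}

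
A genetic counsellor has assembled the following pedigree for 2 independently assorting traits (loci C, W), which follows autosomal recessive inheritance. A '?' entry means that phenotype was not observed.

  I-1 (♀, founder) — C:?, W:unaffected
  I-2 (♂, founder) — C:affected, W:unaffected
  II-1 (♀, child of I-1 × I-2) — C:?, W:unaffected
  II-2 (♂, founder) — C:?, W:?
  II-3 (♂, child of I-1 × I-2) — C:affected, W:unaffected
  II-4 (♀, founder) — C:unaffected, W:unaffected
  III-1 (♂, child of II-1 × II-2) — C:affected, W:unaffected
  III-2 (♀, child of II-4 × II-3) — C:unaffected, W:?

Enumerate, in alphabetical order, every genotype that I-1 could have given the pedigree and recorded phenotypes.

I-1 ∈ {Cc WW, Cc Ww, cc WW, cc Ww}

C/I-1 ? ·: Cc|cc
C/I-2 aff ·: cc
C/II-1 ? I-1×I-2: Cc|cc
C/II-2 ? ·: Cc|cc
C/II-3 aff I-1×I-2: cc
C/II-4 un ·: CC|Cc
C/III-1 aff II-1×II-2: cc
C/III-2 un II-4×II-3: Cc
⇒ C over [I-1,I-2,II-1,II-2,II-3,II-4,III-1,III-2]: 12 consistent
W/I-1 un ·: WW|Ww
W/I-2 un ·: WW|Ww
W/II-1 un I-1×I-2: WW|Ww
W/II-2 ? ·: WW|Ww|ww
W/II-3 un I-1×I-2: WW|Ww
W/II-4 un ·: WW|Ww
W/III-1 un II-1×II-2: WW|Ww
W/III-2 ? II-4×II-3: WW|Ww|ww
⇒ W over [I-1,I-2,II-1,II-2,II-3,II-4,III-1,III-2]: 228 consistent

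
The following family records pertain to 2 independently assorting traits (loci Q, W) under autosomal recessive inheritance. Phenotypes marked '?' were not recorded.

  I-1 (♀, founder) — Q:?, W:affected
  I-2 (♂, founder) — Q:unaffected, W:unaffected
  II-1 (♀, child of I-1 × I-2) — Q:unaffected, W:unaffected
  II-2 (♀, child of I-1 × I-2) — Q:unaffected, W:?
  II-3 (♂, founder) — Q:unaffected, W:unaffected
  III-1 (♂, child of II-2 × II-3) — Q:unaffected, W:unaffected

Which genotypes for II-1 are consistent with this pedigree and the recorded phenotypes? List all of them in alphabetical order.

Q/I-1 ? ·: QQ|Qq|qq
Q/I-2 un ·: QQ|Qq
Q/II-1 un I-1×I-2: QQ|Qq
Q/II-2 un I-1×I-2: QQ|Qq
Q/II-3 un ·: QQ|Qq
Q/III-1 un II-2×II-3: QQ|Qq
⇒ Q over [I-1,I-2,II-1,II-2,II-3,III-1]: 53 consistent
W/I-1 aff ·: ww
W/I-2 un ·: WW|Ww
W/II-1 un I-1×I-2: Ww
W/II-2 ? I-1×I-2: Ww|ww
W/II-3 un ·: WW|Ww
W/III-1 un II-2×II-3: WW|Ww
⇒ W over [I-1,I-2,II-1,II-2,II-3,III-1]: 10 consistent

II-1 ∈ {QQ Ww, Qq Ww}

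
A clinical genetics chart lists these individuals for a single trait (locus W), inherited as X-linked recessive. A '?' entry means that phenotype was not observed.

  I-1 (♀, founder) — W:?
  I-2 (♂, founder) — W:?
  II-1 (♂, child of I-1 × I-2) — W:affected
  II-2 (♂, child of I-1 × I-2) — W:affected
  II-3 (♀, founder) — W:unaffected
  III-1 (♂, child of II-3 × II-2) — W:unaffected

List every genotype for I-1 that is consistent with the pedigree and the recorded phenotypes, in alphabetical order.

I-1 ∈ {X^WX^w, X^wX^w}

W/I-1 ? ·: X^WX^w|X^wX^w
W/I-2 ? ·: X^WY|X^wY
W/II-1 aff I-1×I-2: X^wY
W/II-2 aff I-1×I-2: X^wY
W/II-3 un ·: X^WX^W|X^WX^w
W/III-1 un II-3×II-2: X^WY
⇒ W over [I-1,I-2,II-1,II-2,II-3,III-1]: 8 consistent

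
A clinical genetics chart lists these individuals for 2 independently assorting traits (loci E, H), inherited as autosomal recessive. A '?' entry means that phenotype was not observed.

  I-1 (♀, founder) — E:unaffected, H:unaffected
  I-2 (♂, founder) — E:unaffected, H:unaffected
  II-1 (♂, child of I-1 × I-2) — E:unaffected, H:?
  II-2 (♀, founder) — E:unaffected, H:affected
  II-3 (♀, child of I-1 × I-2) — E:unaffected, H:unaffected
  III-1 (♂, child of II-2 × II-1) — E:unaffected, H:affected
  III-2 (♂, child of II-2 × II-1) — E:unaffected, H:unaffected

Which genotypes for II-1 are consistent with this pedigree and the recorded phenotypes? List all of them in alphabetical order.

II-1 ∈ {EE Hh, Ee Hh}

E/I-1 un ·: EE|Ee
E/I-2 un ·: EE|Ee
E/II-1 un I-1×I-2: EE|Ee
E/II-2 un ·: EE|Ee
E/II-3 un I-1×I-2: EE|Ee
E/III-1 un II-2×II-1: EE|Ee
E/III-2 un II-2×II-1: EE|Ee
⇒ E over [I-1,I-2,II-1,II-2,II-3,III-1,III-2]: 83 consistent
H/I-1 un ·: HH|Hh
H/I-2 un ·: HH|Hh
H/II-1 ? I-1×I-2: Hh
H/II-2 aff ·: hh
H/II-3 un I-1×I-2: HH|Hh
H/III-1 aff II-2×II-1: hh
H/III-2 un II-2×II-1: Hh
⇒ H over [I-1,I-2,II-1,II-2,II-3,III-1,III-2]: 6 consistent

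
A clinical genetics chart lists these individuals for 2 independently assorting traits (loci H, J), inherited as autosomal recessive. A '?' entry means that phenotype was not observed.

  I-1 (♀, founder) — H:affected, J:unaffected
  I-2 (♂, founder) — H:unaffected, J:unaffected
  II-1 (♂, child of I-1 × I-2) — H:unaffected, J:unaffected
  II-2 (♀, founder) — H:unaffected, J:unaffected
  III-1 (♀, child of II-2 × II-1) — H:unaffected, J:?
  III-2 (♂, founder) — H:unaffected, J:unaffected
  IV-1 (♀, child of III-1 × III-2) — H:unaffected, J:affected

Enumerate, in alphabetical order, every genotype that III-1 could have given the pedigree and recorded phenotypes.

H/I-1 aff ·: hh
H/I-2 un ·: HH|Hh
H/II-1 un I-1×I-2: Hh
H/II-2 un ·: HH|Hh
H/III-1 un II-2×II-1: HH|Hh
H/III-2 un ·: HH|Hh
H/IV-1 un III-1×III-2: HH|Hh
⇒ H over [I-1,I-2,II-1,II-2,III-1,III-2,IV-1]: 28 consistent
J/I-1 un ·: JJ|Jj
J/I-2 un ·: JJ|Jj
J/II-1 un I-1×I-2: JJ|Jj
J/II-2 un ·: JJ|Jj
J/III-1 ? II-2×II-1: Jj|jj
J/III-2 un ·: Jj
J/IV-1 aff III-1×III-2: jj
⇒ J over [I-1,I-2,II-1,II-2,III-1,III-2,IV-1]: 13 consistent

III-1 ∈ {HH Jj, HH jj, Hh Jj, Hh jj}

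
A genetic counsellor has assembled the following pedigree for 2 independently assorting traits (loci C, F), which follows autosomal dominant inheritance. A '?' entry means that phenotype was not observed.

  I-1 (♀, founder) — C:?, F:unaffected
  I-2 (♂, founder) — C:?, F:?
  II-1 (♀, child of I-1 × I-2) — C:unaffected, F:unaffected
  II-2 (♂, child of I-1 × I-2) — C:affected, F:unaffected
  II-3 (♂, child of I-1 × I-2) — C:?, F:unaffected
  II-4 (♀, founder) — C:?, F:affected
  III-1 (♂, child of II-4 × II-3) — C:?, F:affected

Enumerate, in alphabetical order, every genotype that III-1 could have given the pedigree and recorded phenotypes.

III-1 ∈ {CC Ff, Cc Ff, cc Ff}

C/I-1 ? ·: cc|Cc
C/I-2 ? ·: cc|Cc
C/II-1 un I-1×I-2: cc
C/II-2 aff I-1×I-2: Cc|CC
C/II-3 ? I-1×I-2: cc|Cc|CC
C/II-4 ? ·: cc|Cc|CC
C/III-1 ? II-4×II-3: cc|Cc|CC
⇒ C over [I-1,I-2,II-1,II-2,II-3,II-4,III-1]: 52 consistent
F/I-1 un ·: ff
F/I-2 ? ·: ff|Ff
F/II-1 un I-1×I-2: ff
F/II-2 un I-1×I-2: ff
F/II-3 un I-1×I-2: ff
F/II-4 aff ·: Ff|FF
F/III-1 aff II-4×II-3: Ff
⇒ F over [I-1,I-2,II-1,II-2,II-3,II-4,III-1]: 4 consistent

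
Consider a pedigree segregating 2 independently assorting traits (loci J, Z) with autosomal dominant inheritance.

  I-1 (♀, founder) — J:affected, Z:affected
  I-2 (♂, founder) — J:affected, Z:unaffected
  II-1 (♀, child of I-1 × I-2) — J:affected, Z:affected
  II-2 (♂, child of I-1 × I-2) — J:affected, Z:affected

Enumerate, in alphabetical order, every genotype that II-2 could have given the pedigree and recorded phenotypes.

J/I-1 aff ·: Jj|JJ
J/I-2 aff ·: Jj|JJ
J/II-1 aff I-1×I-2: Jj|JJ
J/II-2 aff I-1×I-2: Jj|JJ
⇒ J over [I-1,I-2,II-1,II-2]: 13 consistent
Z/I-1 aff ·: Zz|ZZ
Z/I-2 un ·: zz
Z/II-1 aff I-1×I-2: Zz
Z/II-2 aff I-1×I-2: Zz
⇒ Z over [I-1,I-2,II-1,II-2]: 2 consistent

II-2 ∈ {JJ Zz, Jj Zz}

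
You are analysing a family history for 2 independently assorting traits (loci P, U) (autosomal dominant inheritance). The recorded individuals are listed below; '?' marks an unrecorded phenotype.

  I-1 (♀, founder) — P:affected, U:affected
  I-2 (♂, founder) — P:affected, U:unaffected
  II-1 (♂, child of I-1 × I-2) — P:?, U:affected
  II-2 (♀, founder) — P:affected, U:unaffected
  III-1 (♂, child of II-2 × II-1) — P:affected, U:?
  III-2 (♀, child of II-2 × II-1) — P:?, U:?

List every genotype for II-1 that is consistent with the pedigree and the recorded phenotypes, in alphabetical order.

II-1 ∈ {PP Uu, Pp Uu, pp Uu}

P/I-1 aff ·: Pp|PP
P/I-2 aff ·: Pp|PP
P/II-1 ? I-1×I-2: pp|Pp|PP
P/II-2 aff ·: Pp|PP
P/III-1 aff II-2×II-1: Pp|PP
P/III-2 ? II-2×II-1: pp|Pp|PP
⇒ P over [I-1,I-2,II-1,II-2,III-1,III-2]: 53 consistent
U/I-1 aff ·: Uu|UU
U/I-2 un ·: uu
U/II-1 aff I-1×I-2: Uu
U/II-2 un ·: uu
U/III-1 ? II-2×II-1: uu|Uu
U/III-2 ? II-2×II-1: uu|Uu
⇒ U over [I-1,I-2,II-1,II-2,III-1,III-2]: 8 consistent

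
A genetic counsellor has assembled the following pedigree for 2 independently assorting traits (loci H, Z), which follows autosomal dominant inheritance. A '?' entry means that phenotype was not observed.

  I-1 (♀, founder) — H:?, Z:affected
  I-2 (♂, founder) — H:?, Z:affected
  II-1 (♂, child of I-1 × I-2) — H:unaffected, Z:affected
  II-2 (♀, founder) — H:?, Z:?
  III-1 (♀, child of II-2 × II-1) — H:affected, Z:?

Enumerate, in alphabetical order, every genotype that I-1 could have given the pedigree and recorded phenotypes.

H/I-1 ? ·: hh|Hh
H/I-2 ? ·: hh|Hh
H/II-1 un I-1×I-2: hh
H/II-2 ? ·: Hh|HH
H/III-1 aff II-2×II-1: Hh
⇒ H over [I-1,I-2,II-1,II-2,III-1]: 8 consistent
Z/I-1 aff ·: Zz|ZZ
Z/I-2 aff ·: Zz|ZZ
Z/II-1 aff I-1×I-2: Zz|ZZ
Z/II-2 ? ·: zz|Zz|ZZ
Z/III-1 ? II-2×II-1: zz|Zz|ZZ
⇒ Z over [I-1,I-2,II-1,II-2,III-1]: 37 consistent

I-1 ∈ {Hh ZZ, Hh Zz, hh ZZ, hh Zz}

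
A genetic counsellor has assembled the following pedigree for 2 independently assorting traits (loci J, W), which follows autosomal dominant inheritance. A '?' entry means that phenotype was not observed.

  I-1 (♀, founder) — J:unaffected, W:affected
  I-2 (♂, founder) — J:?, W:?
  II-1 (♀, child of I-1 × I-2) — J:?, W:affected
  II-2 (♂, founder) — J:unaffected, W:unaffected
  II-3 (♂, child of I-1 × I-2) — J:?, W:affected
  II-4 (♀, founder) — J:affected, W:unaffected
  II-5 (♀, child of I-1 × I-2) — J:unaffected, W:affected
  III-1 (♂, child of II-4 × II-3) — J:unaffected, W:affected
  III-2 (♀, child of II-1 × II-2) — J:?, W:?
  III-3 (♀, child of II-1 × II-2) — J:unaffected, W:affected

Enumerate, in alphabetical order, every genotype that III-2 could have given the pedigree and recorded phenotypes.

J/I-1 un ·: jj
J/I-2 ? ·: jj|Jj
J/II-1 ? I-1×I-2: jj|Jj
J/II-2 un ·: jj
J/II-3 ? I-1×I-2: jj|Jj
J/II-4 aff ·: Jj
J/II-5 un I-1×I-2: jj
J/III-1 un II-4×II-3: jj
J/III-2 ? II-1×II-2: jj|Jj
J/III-3 un II-1×II-2: jj
⇒ J over [I-1,I-2,II-1,II-2,II-3,II-4,II-5,III-1,III-2,III-3]: 7 consistent
W/I-1 aff ·: Ww|WW
W/I-2 ? ·: ww|Ww|WW
W/II-1 aff I-1×I-2: Ww|WW
W/II-2 un ·: ww
W/II-3 aff I-1×I-2: Ww|WW
W/II-4 un ·: ww
W/II-5 aff I-1×I-2: Ww|WW
W/III-1 aff II-4×II-3: Ww
W/III-2 ? II-1×II-2: ww|Ww
W/III-3 aff II-1×II-2: Ww
⇒ W over [I-1,I-2,II-1,II-2,II-3,II-4,II-5,III-1,III-2,III-3]: 41 consistent

III-2 ∈ {Jj Ww, Jj ww, jj Ww, jj ww}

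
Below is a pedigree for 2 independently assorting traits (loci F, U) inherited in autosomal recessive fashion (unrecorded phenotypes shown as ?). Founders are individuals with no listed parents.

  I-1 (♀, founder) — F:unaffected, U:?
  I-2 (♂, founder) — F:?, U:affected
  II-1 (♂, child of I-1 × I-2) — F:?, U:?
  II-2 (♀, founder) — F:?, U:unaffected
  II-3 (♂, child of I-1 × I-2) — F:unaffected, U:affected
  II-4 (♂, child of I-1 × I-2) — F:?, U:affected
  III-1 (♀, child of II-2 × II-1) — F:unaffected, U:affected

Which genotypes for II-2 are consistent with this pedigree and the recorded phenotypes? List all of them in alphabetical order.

F/I-1 un ·: FF|Ff
F/I-2 ? ·: FF|Ff|ff
F/II-1 ? I-1×I-2: FF|Ff|ff
F/II-2 ? ·: FF|Ff|ff
F/II-3 un I-1×I-2: FF|Ff
F/II-4 ? I-1×I-2: FF|Ff|ff
F/III-1 un II-2×II-1: FF|Ff
⇒ F over [I-1,I-2,II-1,II-2,II-3,II-4,III-1]: 161 consistent
U/I-1 ? ·: Uu|uu
U/I-2 aff ·: uu
U/II-1 ? I-1×I-2: Uu|uu
U/II-2 un ·: Uu
U/II-3 aff I-1×I-2: uu
U/II-4 aff I-1×I-2: uu
U/III-1 aff II-2×II-1: uu
⇒ U over [I-1,I-2,II-1,II-2,II-3,II-4,III-1]: 3 consistent

II-2 ∈ {FF Uu, Ff Uu, ff Uu}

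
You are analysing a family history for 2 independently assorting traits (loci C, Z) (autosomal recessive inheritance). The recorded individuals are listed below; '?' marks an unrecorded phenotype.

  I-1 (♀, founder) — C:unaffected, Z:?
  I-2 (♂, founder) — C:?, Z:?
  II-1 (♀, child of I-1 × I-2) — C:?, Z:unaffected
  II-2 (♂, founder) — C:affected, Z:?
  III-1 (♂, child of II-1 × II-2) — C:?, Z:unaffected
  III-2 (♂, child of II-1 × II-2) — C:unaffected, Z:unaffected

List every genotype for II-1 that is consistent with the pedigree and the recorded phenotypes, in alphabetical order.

C/I-1 un ·: CC|Cc
C/I-2 ? ·: CC|Cc|cc
C/II-1 ? I-1×I-2: CC|Cc
C/II-2 aff ·: cc
C/III-1 ? II-1×II-2: Cc|cc
C/III-2 un II-1×II-2: Cc
⇒ C over [I-1,I-2,II-1,II-2,III-1,III-2]: 14 consistent
Z/I-1 ? ·: ZZ|Zz|zz
Z/I-2 ? ·: ZZ|Zz|zz
Z/II-1 un I-1×I-2: ZZ|Zz
Z/II-2 ? ·: ZZ|Zz|zz
Z/III-1 un II-1×II-2: ZZ|Zz
Z/III-2 un II-1×II-2: ZZ|Zz
⇒ Z over [I-1,I-2,II-1,II-2,III-1,III-2]: 87 consistent

II-1 ∈ {CC ZZ, CC Zz, Cc ZZ, Cc Zz}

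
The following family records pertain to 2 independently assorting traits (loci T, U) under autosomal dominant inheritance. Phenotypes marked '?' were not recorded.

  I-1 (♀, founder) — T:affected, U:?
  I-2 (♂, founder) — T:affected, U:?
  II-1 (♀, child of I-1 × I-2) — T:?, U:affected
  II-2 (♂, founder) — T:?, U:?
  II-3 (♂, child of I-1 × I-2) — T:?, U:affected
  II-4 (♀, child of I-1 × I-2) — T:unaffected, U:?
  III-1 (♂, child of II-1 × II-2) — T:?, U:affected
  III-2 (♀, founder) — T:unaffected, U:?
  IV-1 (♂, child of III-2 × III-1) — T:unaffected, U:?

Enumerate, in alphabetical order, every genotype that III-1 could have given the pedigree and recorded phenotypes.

T/I-1 aff ·: Tt
T/I-2 aff ·: Tt
T/II-1 ? I-1×I-2: tt|Tt|TT
T/II-2 ? ·: tt|Tt|TT
T/II-3 ? I-1×I-2: tt|Tt|TT
T/II-4 un I-1×I-2: tt
T/III-1 ? II-1×II-2: tt|Tt
T/III-2 un ·: tt
T/IV-1 un III-2×III-1: tt
⇒ T over [I-1,I-2,II-1,II-2,II-3,II-4,III-1,III-2,IV-1]: 33 consistent
U/I-1 ? ·: uu|Uu|UU
U/I-2 ? ·: uu|Uu|UU
U/II-1 aff I-1×I-2: Uu|UU
U/II-2 ? ·: uu|Uu|UU
U/II-3 aff I-1×I-2: Uu|UU
U/II-4 ? I-1×I-2: uu|Uu|UU
U/III-1 aff II-1×II-2: Uu|UU
U/III-2 ? ·: uu|Uu|UU
U/IV-1 ? III-2×III-1: uu|Uu|UU
⇒ U over [I-1,I-2,II-1,II-2,II-3,II-4,III-1,III-2,IV-1]: 910 consistent

III-1 ∈ {Tt UU, Tt Uu, tt UU, tt Uu}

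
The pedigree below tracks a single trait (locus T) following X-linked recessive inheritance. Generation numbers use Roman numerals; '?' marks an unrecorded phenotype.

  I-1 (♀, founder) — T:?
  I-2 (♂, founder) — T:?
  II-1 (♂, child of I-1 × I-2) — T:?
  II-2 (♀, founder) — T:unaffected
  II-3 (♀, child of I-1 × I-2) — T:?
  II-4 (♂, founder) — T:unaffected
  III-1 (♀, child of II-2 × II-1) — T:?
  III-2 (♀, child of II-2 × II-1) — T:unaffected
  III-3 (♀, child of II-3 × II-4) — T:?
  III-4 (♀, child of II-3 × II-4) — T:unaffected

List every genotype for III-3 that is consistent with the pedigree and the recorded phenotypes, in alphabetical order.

III-3 ∈ {X^TX^T, X^TX^t}

T/I-1 ? ·: X^TX^T|X^TX^t|X^tX^t
T/I-2 ? ·: X^TY|X^tY
T/II-1 ? I-1×I-2: X^TY|X^tY
T/II-2 un ·: X^TX^T|X^TX^t
T/II-3 ? I-1×I-2: X^TX^T|X^TX^t|X^tX^t
T/II-4 un ·: X^TY
T/III-1 ? II-2×II-1: X^TX^T|X^TX^t|X^tX^t
T/III-2 un II-2×II-1: X^TX^T|X^TX^t
T/III-3 ? II-3×II-4: X^TX^T|X^TX^t
T/III-4 un II-3×II-4: X^TX^T|X^TX^t
⇒ T over [I-1,I-2,II-1,II-2,II-3,II-4,III-1,III-2,III-3,III-4]: 120 consistent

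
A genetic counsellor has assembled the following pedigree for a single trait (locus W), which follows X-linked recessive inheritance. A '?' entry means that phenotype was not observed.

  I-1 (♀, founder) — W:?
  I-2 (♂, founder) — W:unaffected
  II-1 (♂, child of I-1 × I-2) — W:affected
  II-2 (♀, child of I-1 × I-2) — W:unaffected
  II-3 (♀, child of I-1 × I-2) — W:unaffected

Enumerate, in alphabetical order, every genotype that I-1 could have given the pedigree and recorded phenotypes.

I-1 ∈ {X^WX^w, X^wX^w}

W/I-1 ? ·: X^WX^w|X^wX^w
W/I-2 un ·: X^WY
W/II-1 aff I-1×I-2: X^wY
W/II-2 un I-1×I-2: X^WX^W|X^WX^w
W/II-3 un I-1×I-2: X^WX^W|X^WX^w
⇒ W over [I-1,I-2,II-1,II-2,II-3]: 5 consistent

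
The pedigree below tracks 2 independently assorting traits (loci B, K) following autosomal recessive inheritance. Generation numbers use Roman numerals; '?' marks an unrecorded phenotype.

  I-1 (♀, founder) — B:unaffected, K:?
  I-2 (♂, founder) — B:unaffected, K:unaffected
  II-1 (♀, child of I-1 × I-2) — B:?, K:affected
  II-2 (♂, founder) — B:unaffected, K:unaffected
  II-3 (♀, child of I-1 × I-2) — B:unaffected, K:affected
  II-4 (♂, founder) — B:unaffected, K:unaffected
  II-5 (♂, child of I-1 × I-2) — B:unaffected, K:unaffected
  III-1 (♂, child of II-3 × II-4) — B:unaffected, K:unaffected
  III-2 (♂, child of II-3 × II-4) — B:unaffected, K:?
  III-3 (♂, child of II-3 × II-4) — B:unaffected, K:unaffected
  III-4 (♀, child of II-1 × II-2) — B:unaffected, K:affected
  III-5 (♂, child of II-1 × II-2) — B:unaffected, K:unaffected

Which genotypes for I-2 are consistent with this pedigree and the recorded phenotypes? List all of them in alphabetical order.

B/I-1 un ·: BB|Bb
B/I-2 un ·: BB|Bb
B/II-1 ? I-1×I-2: BB|Bb|bb
B/II-2 un ·: BB|Bb
B/II-3 un I-1×I-2: BB|Bb
B/II-4 un ·: BB|Bb
B/II-5 un I-1×I-2: BB|Bb
B/III-1 un II-3×II-4: BB|Bb
B/III-2 un II-3×II-4: BB|Bb
B/III-3 un II-3×II-4: BB|Bb
B/III-4 un II-1×II-2: BB|Bb
B/III-5 un II-1×II-2: BB|Bb
⇒ B over [I-1,I-2,II-1,II-2,II-3,II-4,II-5,III-1,III-2,III-3,III-4,III-5]: 2095 consistent
K/I-1 ? ·: Kk|kk
K/I-2 un ·: Kk
K/II-1 aff I-1×I-2: kk
K/II-2 un ·: Kk
K/II-3 aff I-1×I-2: kk
K/II-4 un ·: KK|Kk
K/II-5 un I-1×I-2: KK|Kk
K/III-1 un II-3×II-4: Kk
K/III-2 ? II-3×II-4: Kk|kk
K/III-3 un II-3×II-4: Kk
K/III-4 aff II-1×II-2: kk
K/III-5 un II-1×II-2: Kk
⇒ K over [I-1,I-2,II-1,II-2,II-3,II-4,II-5,III-1,III-2,III-3,III-4,III-5]: 9 consistent

I-2 ∈ {BB Kk, Bb Kk}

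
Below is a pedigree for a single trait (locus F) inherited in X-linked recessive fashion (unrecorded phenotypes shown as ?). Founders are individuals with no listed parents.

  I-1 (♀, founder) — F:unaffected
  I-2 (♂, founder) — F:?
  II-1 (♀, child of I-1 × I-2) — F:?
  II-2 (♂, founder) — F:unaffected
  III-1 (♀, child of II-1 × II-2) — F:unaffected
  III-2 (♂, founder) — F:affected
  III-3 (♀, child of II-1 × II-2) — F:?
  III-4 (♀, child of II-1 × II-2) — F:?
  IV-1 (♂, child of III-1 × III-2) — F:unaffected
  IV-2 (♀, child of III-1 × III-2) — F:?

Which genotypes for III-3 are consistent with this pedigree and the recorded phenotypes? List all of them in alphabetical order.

F/I-1 un ·: X^FX^F|X^FX^f
F/I-2 ? ·: X^FY|X^fY
F/II-1 ? I-1×I-2: X^FX^F|X^FX^f|X^fX^f
F/II-2 un ·: X^FY
F/III-1 un II-1×II-2: X^FX^F|X^FX^f
F/III-2 aff ·: X^fY
F/III-3 ? II-1×II-2: X^FX^F|X^FX^f
F/III-4 ? II-1×II-2: X^FX^F|X^FX^f
F/IV-1 un III-1×III-2: X^FY
F/IV-2 ? III-1×III-2: X^FX^f|X^fX^f
⇒ F over [I-1,I-2,II-1,II-2,III-1,III-2,III-3,III-4,IV-1,IV-2]: 40 consistent

III-3 ∈ {X^FX^F, X^FX^f}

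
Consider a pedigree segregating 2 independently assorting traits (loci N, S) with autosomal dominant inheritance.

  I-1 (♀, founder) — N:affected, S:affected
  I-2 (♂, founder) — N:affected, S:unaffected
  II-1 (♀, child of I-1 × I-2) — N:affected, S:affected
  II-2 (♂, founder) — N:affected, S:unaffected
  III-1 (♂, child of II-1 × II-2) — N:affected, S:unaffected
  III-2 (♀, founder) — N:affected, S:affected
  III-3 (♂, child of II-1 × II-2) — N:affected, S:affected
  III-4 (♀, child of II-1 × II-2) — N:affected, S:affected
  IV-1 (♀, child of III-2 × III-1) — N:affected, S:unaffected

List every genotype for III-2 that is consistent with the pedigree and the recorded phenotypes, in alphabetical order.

N/I-1 aff ·: Nn|NN
N/I-2 aff ·: Nn|NN
N/II-1 aff I-1×I-2: Nn|NN
N/II-2 aff ·: Nn|NN
N/III-1 aff II-1×II-2: Nn|NN
N/III-2 aff ·: Nn|NN
N/III-3 aff II-1×II-2: Nn|NN
N/III-4 aff II-1×II-2: Nn|NN
N/IV-1 aff III-2×III-1: Nn|NN
⇒ N over [I-1,I-2,II-1,II-2,III-1,III-2,III-3,III-4,IV-1]: 292 consistent
S/I-1 aff ·: Ss|SS
S/I-2 un ·: ss
S/II-1 aff I-1×I-2: Ss
S/II-2 un ·: ss
S/III-1 un II-1×II-2: ss
S/III-2 aff ·: Ss
S/III-3 aff II-1×II-2: Ss
S/III-4 aff II-1×II-2: Ss
S/IV-1 un III-2×III-1: ss
⇒ S over [I-1,I-2,II-1,II-2,III-1,III-2,III-3,III-4,IV-1]: 2 consistent

III-2 ∈ {NN Ss, Nn Ss}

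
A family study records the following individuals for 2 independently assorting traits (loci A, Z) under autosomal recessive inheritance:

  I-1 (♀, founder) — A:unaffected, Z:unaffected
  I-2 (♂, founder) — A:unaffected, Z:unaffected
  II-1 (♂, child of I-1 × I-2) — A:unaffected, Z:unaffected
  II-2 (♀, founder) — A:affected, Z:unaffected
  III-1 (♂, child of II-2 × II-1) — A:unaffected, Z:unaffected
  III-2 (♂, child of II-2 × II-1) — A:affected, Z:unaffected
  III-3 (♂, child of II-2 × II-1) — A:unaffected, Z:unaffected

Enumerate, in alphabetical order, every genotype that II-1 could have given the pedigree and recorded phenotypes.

A/I-1 un ·: AA|Aa
A/I-2 un ·: AA|Aa
A/II-1 un I-1×I-2: Aa
A/II-2 aff ·: aa
A/III-1 un II-2×II-1: Aa
A/III-2 aff II-2×II-1: aa
A/III-3 un II-2×II-1: Aa
⇒ A over [I-1,I-2,II-1,II-2,III-1,III-2,III-3]: 3 consistent
Z/I-1 un ·: ZZ|Zz
Z/I-2 un ·: ZZ|Zz
Z/II-1 un I-1×I-2: ZZ|Zz
Z/II-2 un ·: ZZ|Zz
Z/III-1 un II-2×II-1: ZZ|Zz
Z/III-2 un II-2×II-1: ZZ|Zz
Z/III-3 un II-2×II-1: ZZ|Zz
⇒ Z over [I-1,I-2,II-1,II-2,III-1,III-2,III-3]: 84 consistent

II-1 ∈ {Aa ZZ, Aa Zz}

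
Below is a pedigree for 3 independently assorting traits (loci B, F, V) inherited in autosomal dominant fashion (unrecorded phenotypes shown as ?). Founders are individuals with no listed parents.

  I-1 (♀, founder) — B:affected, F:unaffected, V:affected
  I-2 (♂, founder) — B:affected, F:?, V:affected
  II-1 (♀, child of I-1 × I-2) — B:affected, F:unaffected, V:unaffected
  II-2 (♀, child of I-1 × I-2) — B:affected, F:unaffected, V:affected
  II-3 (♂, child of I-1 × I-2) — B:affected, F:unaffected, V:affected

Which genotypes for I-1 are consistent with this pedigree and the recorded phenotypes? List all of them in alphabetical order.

I-1 ∈ {BB ff Vv, Bb ff Vv}

B/I-1 aff ·: Bb|BB
B/I-2 aff ·: Bb|BB
B/II-1 aff I-1×I-2: Bb|BB
B/II-2 aff I-1×I-2: Bb|BB
B/II-3 aff I-1×I-2: Bb|BB
⇒ B over [I-1,I-2,II-1,II-2,II-3]: 25 consistent
F/I-1 un ·: ff
F/I-2 ? ·: ff|Ff
F/II-1 un I-1×I-2: ff
F/II-2 un I-1×I-2: ff
F/II-3 un I-1×I-2: ff
⇒ F over [I-1,I-2,II-1,II-2,II-3]: 2 consistent
V/I-1 aff ·: Vv
V/I-2 aff ·: Vv
V/II-1 un I-1×I-2: vv
V/II-2 aff I-1×I-2: Vv|VV
V/II-3 aff I-1×I-2: Vv|VV
⇒ V over [I-1,I-2,II-1,II-2,II-3]: 4 consistent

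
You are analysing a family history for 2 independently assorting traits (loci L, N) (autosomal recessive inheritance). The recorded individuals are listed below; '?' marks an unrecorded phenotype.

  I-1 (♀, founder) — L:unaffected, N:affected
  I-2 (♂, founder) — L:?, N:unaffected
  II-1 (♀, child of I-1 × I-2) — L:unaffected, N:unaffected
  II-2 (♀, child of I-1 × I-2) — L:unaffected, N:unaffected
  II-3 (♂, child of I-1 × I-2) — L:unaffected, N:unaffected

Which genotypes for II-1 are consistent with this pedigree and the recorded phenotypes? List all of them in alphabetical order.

L/I-1 un ·: LL|Ll
L/I-2 ? ·: LL|Ll|ll
L/II-1 un I-1×I-2: LL|Ll
L/II-2 un I-1×I-2: LL|Ll
L/II-3 un I-1×I-2: LL|Ll
⇒ L over [I-1,I-2,II-1,II-2,II-3]: 27 consistent
N/I-1 aff ·: nn
N/I-2 un ·: NN|Nn
N/II-1 un I-1×I-2: Nn
N/II-2 un I-1×I-2: Nn
N/II-3 un I-1×I-2: Nn
⇒ N over [I-1,I-2,II-1,II-2,II-3]: 2 consistent

II-1 ∈ {LL Nn, Ll Nn}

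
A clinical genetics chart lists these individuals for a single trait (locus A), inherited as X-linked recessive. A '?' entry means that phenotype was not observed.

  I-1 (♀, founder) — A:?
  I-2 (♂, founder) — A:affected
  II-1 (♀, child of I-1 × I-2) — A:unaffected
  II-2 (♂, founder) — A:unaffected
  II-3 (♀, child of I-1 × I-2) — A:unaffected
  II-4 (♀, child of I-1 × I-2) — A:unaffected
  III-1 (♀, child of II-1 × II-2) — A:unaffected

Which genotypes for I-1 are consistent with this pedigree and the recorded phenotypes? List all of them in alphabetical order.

I-1 ∈ {X^AX^A, X^AX^a}

A/I-1 ? ·: X^AX^A|X^AX^a
A/I-2 aff ·: X^aY
A/II-1 un I-1×I-2: X^AX^a
A/II-2 un ·: X^AY
A/II-3 un I-1×I-2: X^AX^a
A/II-4 un I-1×I-2: X^AX^a
A/III-1 un II-1×II-2: X^AX^A|X^AX^a
⇒ A over [I-1,I-2,II-1,II-2,II-3,II-4,III-1]: 4 consistent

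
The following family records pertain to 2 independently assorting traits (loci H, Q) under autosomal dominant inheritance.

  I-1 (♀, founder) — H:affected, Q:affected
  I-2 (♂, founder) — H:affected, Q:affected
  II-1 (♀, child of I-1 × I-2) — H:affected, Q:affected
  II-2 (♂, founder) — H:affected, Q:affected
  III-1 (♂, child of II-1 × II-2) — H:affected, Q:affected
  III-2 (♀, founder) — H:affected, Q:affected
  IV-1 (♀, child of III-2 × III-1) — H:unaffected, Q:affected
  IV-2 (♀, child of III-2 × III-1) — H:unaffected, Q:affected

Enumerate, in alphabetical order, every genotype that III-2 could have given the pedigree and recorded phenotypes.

III-2 ∈ {Hh QQ, Hh Qq}

H/I-1 aff ·: Hh|HH
H/I-2 aff ·: Hh|HH
H/II-1 aff I-1×I-2: Hh|HH
H/II-2 aff ·: Hh|HH
H/III-1 aff II-1×II-2: Hh
H/III-2 aff ·: Hh
H/IV-1 un III-2×III-1: hh
H/IV-2 un III-2×III-1: hh
⇒ H over [I-1,I-2,II-1,II-2,III-1,III-2,IV-1,IV-2]: 10 consistent
Q/I-1 aff ·: Qq|QQ
Q/I-2 aff ·: Qq|QQ
Q/II-1 aff I-1×I-2: Qq|QQ
Q/II-2 aff ·: Qq|QQ
Q/III-1 aff II-1×II-2: Qq|QQ
Q/III-2 aff ·: Qq|QQ
Q/IV-1 aff III-2×III-1: Qq|QQ
Q/IV-2 aff III-2×III-1: Qq|QQ
⇒ Q over [I-1,I-2,II-1,II-2,III-1,III-2,IV-1,IV-2]: 150 consistent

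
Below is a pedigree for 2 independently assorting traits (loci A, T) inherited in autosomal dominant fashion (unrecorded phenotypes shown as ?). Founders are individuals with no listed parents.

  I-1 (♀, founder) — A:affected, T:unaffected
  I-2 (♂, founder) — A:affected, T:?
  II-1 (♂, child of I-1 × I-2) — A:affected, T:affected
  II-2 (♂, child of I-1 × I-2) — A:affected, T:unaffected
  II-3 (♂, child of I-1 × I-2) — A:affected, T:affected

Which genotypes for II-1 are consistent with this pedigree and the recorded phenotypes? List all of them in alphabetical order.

II-1 ∈ {AA Tt, Aa Tt}

A/I-1 aff ·: Aa|AA
A/I-2 aff ·: Aa|AA
A/II-1 aff I-1×I-2: Aa|AA
A/II-2 aff I-1×I-2: Aa|AA
A/II-3 aff I-1×I-2: Aa|AA
⇒ A over [I-1,I-2,II-1,II-2,II-3]: 25 consistent
T/I-1 un ·: tt
T/I-2 ? ·: Tt
T/II-1 aff I-1×I-2: Tt
T/II-2 un I-1×I-2: tt
T/II-3 aff I-1×I-2: Tt
⇒ T over [I-1,I-2,II-1,II-2,II-3]: 1 consistent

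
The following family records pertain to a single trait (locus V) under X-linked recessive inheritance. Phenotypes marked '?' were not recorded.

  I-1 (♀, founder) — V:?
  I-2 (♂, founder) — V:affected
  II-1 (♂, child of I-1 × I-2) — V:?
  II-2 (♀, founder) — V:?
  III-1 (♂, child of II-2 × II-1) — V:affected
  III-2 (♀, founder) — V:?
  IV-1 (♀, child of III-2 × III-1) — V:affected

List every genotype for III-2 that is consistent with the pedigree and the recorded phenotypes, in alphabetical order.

V/I-1 ? ·: X^VX^V|X^VX^v|X^vX^v
V/I-2 aff ·: X^vY
V/II-1 ? I-1×I-2: X^VY|X^vY
V/II-2 ? ·: X^VX^v|X^vX^v
V/III-1 aff II-2×II-1: X^vY
V/III-2 ? ·: X^VX^v|X^vX^v
V/IV-1 aff III-2×III-1: X^vX^v
⇒ V over [I-1,I-2,II-1,II-2,III-1,III-2,IV-1]: 16 consistent

III-2 ∈ {X^VX^v, X^vX^v}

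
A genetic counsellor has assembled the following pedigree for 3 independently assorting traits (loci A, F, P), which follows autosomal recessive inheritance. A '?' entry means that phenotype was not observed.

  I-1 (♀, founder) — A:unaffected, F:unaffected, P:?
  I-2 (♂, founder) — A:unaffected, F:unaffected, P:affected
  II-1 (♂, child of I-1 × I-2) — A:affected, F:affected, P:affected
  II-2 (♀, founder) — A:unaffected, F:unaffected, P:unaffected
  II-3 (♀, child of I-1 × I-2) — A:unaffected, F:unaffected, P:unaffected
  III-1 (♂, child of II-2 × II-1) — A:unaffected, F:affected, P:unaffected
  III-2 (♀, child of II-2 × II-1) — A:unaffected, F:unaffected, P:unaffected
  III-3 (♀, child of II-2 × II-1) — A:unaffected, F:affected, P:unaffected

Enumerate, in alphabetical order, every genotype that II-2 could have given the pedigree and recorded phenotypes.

A/I-1 un ·: Aa
A/I-2 un ·: Aa
A/II-1 aff I-1×I-2: aa
A/II-2 un ·: AA|Aa
A/II-3 un I-1×I-2: AA|Aa
A/III-1 un II-2×II-1: Aa
A/III-2 un II-2×II-1: Aa
A/III-3 un II-2×II-1: Aa
⇒ A over [I-1,I-2,II-1,II-2,II-3,III-1,III-2,III-3]: 4 consistent
F/I-1 un ·: Ff
F/I-2 un ·: Ff
F/II-1 aff I-1×I-2: ff
F/II-2 un ·: Ff
F/II-3 un I-1×I-2: FF|Ff
F/III-1 aff II-2×II-1: ff
F/III-2 un II-2×II-1: Ff
F/III-3 aff II-2×II-1: ff
⇒ F over [I-1,I-2,II-1,II-2,II-3,III-1,III-2,III-3]: 2 consistent
P/I-1 ? ·: Pp
P/I-2 aff ·: pp
P/II-1 aff I-1×I-2: pp
P/II-2 un ·: PP|Pp
P/II-3 un I-1×I-2: Pp
P/III-1 un II-2×II-1: Pp
P/III-2 un II-2×II-1: Pp
P/III-3 un II-2×II-1: Pp
⇒ P over [I-1,I-2,II-1,II-2,II-3,III-1,III-2,III-3]: 2 consistent

II-2 ∈ {AA Ff PP, AA Ff Pp, Aa Ff PP, Aa Ff Pp}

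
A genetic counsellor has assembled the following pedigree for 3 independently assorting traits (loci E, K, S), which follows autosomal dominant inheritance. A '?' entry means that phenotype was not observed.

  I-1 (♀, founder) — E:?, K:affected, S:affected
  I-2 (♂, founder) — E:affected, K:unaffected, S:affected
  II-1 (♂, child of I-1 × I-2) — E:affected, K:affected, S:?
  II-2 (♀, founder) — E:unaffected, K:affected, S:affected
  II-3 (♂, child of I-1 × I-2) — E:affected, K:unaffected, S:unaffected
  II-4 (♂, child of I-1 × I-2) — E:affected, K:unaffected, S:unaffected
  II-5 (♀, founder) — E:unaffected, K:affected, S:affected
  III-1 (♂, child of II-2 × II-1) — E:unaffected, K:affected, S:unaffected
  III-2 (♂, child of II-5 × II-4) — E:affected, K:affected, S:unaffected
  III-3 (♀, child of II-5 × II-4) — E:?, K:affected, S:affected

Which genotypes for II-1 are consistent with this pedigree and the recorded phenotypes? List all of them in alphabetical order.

II-1 ∈ {Ee Kk Ss, Ee Kk ss}

E/I-1 ? ·: ee|Ee|EE
E/I-2 aff ·: Ee|EE
E/II-1 aff I-1×I-2: Ee
E/II-2 un ·: ee
E/II-3 aff I-1×I-2: Ee|EE
E/II-4 aff I-1×I-2: Ee|EE
E/II-5 un ·: ee
E/III-1 un II-2×II-1: ee
E/III-2 aff II-5×II-4: Ee
E/III-3 ? II-5×II-4: ee|Ee
⇒ E over [I-1,I-2,II-1,II-2,II-3,II-4,II-5,III-1,III-2,III-3]: 22 consistent
K/I-1 aff ·: Kk
K/I-2 un ·: kk
K/II-1 aff I-1×I-2: Kk
K/II-2 aff ·: Kk|KK
K/II-3 un I-1×I-2: kk
K/II-4 un I-1×I-2: kk
K/II-5 aff ·: Kk|KK
K/III-1 aff II-2×II-1: Kk|KK
K/III-2 aff II-5×II-4: Kk
K/III-3 aff II-5×II-4: Kk
⇒ K over [I-1,I-2,II-1,II-2,II-3,II-4,II-5,III-1,III-2,III-3]: 8 consistent
S/I-1 aff ·: Ss
S/I-2 aff ·: Ss
S/II-1 ? I-1×I-2: ss|Ss
S/II-2 aff ·: Ss
S/II-3 un I-1×I-2: ss
S/II-4 un I-1×I-2: ss
S/II-5 aff ·: Ss
S/III-1 un II-2×II-1: ss
S/III-2 un II-5×II-4: ss
S/III-3 aff II-5×II-4: Ss
⇒ S over [I-1,I-2,II-1,II-2,II-3,II-4,II-5,III-1,III-2,III-3]: 2 consistent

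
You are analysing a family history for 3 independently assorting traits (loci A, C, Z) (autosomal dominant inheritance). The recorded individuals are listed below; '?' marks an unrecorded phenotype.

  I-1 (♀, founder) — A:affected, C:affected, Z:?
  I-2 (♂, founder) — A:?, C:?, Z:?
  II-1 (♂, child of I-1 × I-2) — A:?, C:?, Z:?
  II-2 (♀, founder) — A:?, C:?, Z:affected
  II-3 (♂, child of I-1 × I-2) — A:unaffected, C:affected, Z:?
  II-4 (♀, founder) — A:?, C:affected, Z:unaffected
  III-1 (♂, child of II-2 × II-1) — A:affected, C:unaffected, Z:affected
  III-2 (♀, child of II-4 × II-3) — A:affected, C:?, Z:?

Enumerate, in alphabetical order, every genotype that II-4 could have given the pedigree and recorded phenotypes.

II-4 ∈ {AA CC zz, AA Cc zz, Aa CC zz, Aa Cc zz}

A/I-1 aff ·: Aa
A/I-2 ? ·: aa|Aa
A/II-1 ? I-1×I-2: aa|Aa|AA
A/II-2 ? ·: aa|Aa|AA
A/II-3 un I-1×I-2: aa
A/II-4 ? ·: Aa|AA
A/III-1 aff II-2×II-1: Aa|AA
A/III-2 aff II-4×II-3: Aa
⇒ A over [I-1,I-2,II-1,II-2,II-3,II-4,III-1,III-2]: 36 consistent
C/I-1 aff ·: Cc|CC
C/I-2 ? ·: cc|Cc|CC
C/II-1 ? I-1×I-2: cc|Cc
C/II-2 ? ·: cc|Cc
C/II-3 aff I-1×I-2: Cc|CC
C/II-4 aff ·: Cc|CC
C/III-1 un II-2×II-1: cc
C/III-2 ? II-4×II-3: cc|Cc|CC
⇒ C over [I-1,I-2,II-1,II-2,II-3,II-4,III-1,III-2]: 94 consistent
Z/I-1 ? ·: zz|Zz|ZZ
Z/I-2 ? ·: zz|Zz|ZZ
Z/II-1 ? I-1×I-2: zz|Zz|ZZ
Z/II-2 aff ·: Zz|ZZ
Z/II-3 ? I-1×I-2: zz|Zz|ZZ
Z/II-4 un ·: zz
Z/III-1 aff II-2×II-1: Zz|ZZ
Z/III-2 ? II-4×II-3: zz|Zz
⇒ Z over [I-1,I-2,II-1,II-2,II-3,II-4,III-1,III-2]: 135 consistent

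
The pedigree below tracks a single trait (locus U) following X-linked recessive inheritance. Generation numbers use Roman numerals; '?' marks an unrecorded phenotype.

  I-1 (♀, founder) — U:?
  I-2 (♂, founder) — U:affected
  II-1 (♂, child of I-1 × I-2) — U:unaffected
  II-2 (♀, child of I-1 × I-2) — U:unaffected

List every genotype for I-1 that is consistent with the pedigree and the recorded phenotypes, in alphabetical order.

I-1 ∈ {X^UX^U, X^UX^u}

U/I-1 ? ·: X^UX^U|X^UX^u
U/I-2 aff ·: X^uY
U/II-1 un I-1×I-2: X^UY
U/II-2 un I-1×I-2: X^UX^u
⇒ U over [I-1,I-2,II-1,II-2]: 2 consistent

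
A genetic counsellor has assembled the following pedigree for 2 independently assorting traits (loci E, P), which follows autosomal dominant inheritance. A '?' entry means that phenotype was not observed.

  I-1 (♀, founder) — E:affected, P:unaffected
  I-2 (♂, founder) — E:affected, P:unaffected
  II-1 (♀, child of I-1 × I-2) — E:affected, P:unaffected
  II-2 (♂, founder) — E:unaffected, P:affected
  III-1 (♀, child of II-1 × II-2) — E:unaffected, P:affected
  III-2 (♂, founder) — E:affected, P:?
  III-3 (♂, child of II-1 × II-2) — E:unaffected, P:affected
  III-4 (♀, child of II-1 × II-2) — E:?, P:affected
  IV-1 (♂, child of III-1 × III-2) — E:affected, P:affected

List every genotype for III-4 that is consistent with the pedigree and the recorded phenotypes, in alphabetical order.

III-4 ∈ {Ee Pp, ee Pp}

E/I-1 aff ·: Ee|EE
E/I-2 aff ·: Ee|EE
E/II-1 aff I-1×I-2: Ee
E/II-2 un ·: ee
E/III-1 un II-1×II-2: ee
E/III-2 aff ·: Ee|EE
E/III-3 un II-1×II-2: ee
E/III-4 ? II-1×II-2: ee|Ee
E/IV-1 aff III-1×III-2: Ee
⇒ E over [I-1,I-2,II-1,II-2,III-1,III-2,III-3,III-4,IV-1]: 12 consistent
P/I-1 un ·: pp
P/I-2 un ·: pp
P/II-1 un I-1×I-2: pp
P/II-2 aff ·: Pp|PP
P/III-1 aff II-1×II-2: Pp
P/III-2 ? ·: pp|Pp|PP
P/III-3 aff II-1×II-2: Pp
P/III-4 aff II-1×II-2: Pp
P/IV-1 aff III-1×III-2: Pp|PP
⇒ P over [I-1,I-2,II-1,II-2,III-1,III-2,III-3,III-4,IV-1]: 10 consistent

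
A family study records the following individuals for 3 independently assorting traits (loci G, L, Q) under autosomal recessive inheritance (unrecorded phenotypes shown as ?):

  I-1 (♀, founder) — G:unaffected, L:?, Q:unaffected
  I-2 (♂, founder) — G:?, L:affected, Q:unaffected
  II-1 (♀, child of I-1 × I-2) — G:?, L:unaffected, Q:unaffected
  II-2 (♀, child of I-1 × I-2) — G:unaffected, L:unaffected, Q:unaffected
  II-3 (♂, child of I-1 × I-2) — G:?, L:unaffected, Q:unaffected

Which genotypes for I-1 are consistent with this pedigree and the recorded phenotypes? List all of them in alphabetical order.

G/I-1 un ·: GG|Gg
G/I-2 ? ·: GG|Gg|gg
G/II-1 ? I-1×I-2: GG|Gg|gg
G/II-2 un I-1×I-2: GG|Gg
G/II-3 ? I-1×I-2: GG|Gg|gg
⇒ G over [I-1,I-2,II-1,II-2,II-3]: 40 consistent
L/I-1 ? ·: LL|Ll
L/I-2 aff ·: ll
L/II-1 un I-1×I-2: Ll
L/II-2 un I-1×I-2: Ll
L/II-3 un I-1×I-2: Ll
⇒ L over [I-1,I-2,II-1,II-2,II-3]: 2 consistent
Q/I-1 un ·: QQ|Qq
Q/I-2 un ·: QQ|Qq
Q/II-1 un I-1×I-2: QQ|Qq
Q/II-2 un I-1×I-2: QQ|Qq
Q/II-3 un I-1×I-2: QQ|Qq
⇒ Q over [I-1,I-2,II-1,II-2,II-3]: 25 consistent

I-1 ∈ {GG LL QQ, GG LL Qq, GG Ll QQ, GG Ll Qq, Gg LL QQ, Gg LL Qq, Gg Ll QQ, Gg Ll Qq}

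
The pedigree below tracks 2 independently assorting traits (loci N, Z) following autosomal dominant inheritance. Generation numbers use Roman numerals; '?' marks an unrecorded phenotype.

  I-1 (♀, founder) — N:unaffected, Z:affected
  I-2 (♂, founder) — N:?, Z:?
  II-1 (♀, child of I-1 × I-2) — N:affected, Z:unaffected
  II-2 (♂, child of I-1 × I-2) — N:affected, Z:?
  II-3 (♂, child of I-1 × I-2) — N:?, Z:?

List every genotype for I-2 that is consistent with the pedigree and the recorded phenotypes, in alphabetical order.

I-2 ∈ {NN Zz, NN zz, Nn Zz, Nn zz}

N/I-1 un ·: nn
N/I-2 ? ·: Nn|NN
N/II-1 aff I-1×I-2: Nn
N/II-2 aff I-1×I-2: Nn
N/II-3 ? I-1×I-2: nn|Nn
⇒ N over [I-1,I-2,II-1,II-2,II-3]: 3 consistent
Z/I-1 aff ·: Zz
Z/I-2 ? ·: zz|Zz
Z/II-1 un I-1×I-2: zz
Z/II-2 ? I-1×I-2: zz|Zz|ZZ
Z/II-3 ? I-1×I-2: zz|Zz|ZZ
⇒ Z over [I-1,I-2,II-1,II-2,II-3]: 13 consistent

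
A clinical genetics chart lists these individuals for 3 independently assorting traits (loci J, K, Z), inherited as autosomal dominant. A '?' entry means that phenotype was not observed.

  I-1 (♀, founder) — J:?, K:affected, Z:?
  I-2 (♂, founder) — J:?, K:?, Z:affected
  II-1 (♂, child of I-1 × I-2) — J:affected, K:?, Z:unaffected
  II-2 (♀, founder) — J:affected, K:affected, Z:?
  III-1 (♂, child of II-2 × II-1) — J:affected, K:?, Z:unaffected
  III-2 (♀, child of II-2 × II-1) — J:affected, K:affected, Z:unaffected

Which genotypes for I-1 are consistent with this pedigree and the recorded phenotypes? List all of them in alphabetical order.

I-1 ∈ {JJ KK Zz, JJ KK zz, JJ Kk Zz, JJ Kk zz, Jj KK Zz, Jj KK zz, Jj Kk Zz, Jj Kk zz, jj KK Zz, jj KK zz, jj Kk Zz, jj Kk zz}

J/I-1 ? ·: jj|Jj|JJ
J/I-2 ? ·: jj|Jj|JJ
J/II-1 aff I-1×I-2: Jj|JJ
J/II-2 aff ·: Jj|JJ
J/III-1 aff II-2×II-1: Jj|JJ
J/III-2 aff II-2×II-1: Jj|JJ
⇒ J over [I-1,I-2,II-1,II-2,III-1,III-2]: 76 consistent
K/I-1 aff ·: Kk|KK
K/I-2 ? ·: kk|Kk|KK
K/II-1 ? I-1×I-2: kk|Kk|KK
K/II-2 aff ·: Kk|KK
K/III-1 ? II-2×II-1: kk|Kk|KK
K/III-2 aff II-2×II-1: Kk|KK
⇒ K over [I-1,I-2,II-1,II-2,III-1,III-2]: 76 consistent
Z/I-1 ? ·: zz|Zz
Z/I-2 aff ·: Zz
Z/II-1 un I-1×I-2: zz
Z/II-2 ? ·: zz|Zz
Z/III-1 un II-2×II-1: zz
Z/III-2 un II-2×II-1: zz
⇒ Z over [I-1,I-2,II-1,II-2,III-1,III-2]: 4 consistent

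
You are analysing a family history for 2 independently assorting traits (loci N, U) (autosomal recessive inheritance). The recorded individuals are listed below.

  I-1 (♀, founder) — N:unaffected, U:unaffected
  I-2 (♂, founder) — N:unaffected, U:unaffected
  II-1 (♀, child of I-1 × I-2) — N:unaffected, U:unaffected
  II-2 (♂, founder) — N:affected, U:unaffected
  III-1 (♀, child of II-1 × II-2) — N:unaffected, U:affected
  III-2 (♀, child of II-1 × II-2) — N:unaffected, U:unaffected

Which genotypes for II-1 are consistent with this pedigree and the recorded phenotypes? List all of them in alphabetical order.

II-1 ∈ {NN Uu, Nn Uu}

N/I-1 un ·: NN|Nn
N/I-2 un ·: NN|Nn
N/II-1 un I-1×I-2: NN|Nn
N/II-2 aff ·: nn
N/III-1 un II-1×II-2: Nn
N/III-2 un II-1×II-2: Nn
⇒ N over [I-1,I-2,II-1,II-2,III-1,III-2]: 7 consistent
U/I-1 un ·: UU|Uu
U/I-2 un ·: UU|Uu
U/II-1 un I-1×I-2: Uu
U/II-2 un ·: Uu
U/III-1 aff II-1×II-2: uu
U/III-2 un II-1×II-2: UU|Uu
⇒ U over [I-1,I-2,II-1,II-2,III-1,III-2]: 6 consistent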